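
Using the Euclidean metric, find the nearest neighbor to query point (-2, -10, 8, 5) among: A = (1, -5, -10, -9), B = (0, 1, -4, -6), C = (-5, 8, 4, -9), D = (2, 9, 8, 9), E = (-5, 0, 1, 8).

Distances: d(A) ≈ 23.5372, d(B) ≈ 19.7484, d(C) ≈ 23.3452, d(D) ≈ 19.8242, d(E) ≈ 12.9228. Nearest: E = (-5, 0, 1, 8) with distance 12.9228.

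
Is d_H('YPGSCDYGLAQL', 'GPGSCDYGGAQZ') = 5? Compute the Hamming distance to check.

Differing positions: 1, 9, 12. Hamming distance = 3, so the claim that d_H = 5 is false.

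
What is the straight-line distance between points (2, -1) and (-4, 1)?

√(Σ(x_i - y_i)²) = √((2 - (-4))² + (-1 - 1)²)
= √(6² + (-2)²) = √(36 + 4) = √40 ≈ 6.3246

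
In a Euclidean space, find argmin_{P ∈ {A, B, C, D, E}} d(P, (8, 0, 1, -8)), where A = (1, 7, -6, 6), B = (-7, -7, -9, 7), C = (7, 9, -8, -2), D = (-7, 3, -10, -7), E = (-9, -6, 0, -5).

Distances: d(A) ≈ 18.5203, d(B) ≈ 24.4745, d(C) ≈ 14.1067, d(D) ≈ 18.868, d(E) ≈ 18.303. Nearest: C = (7, 9, -8, -2) with distance 14.1067.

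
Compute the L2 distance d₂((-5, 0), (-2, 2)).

√(Σ(x_i - y_i)²) = √((-5 - (-2))² + (0 - 2)²)
= √((-3)² + (-2)²) = √(9 + 4) = √13 ≈ 3.6056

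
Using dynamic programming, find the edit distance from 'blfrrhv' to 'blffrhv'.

Let D[i][j] be the edit distance between the first i characters of 'blfrrhv' and the first j characters of 'blffrhv', with D[i][0] = i, D[0][j] = j, and D[i][j] = D[i-1][j-1] if the characters match, else 1 + min(D[i-1][j], D[i][j-1], D[i-1][j-1]). Filling the table (rows: prefixes of 'blfrrhv', columns: prefixes of 'blffrhv'):
     ε  b  l  f  f  r  h  v
  ε  0  1  2  3  4  5  6  7
  b  1  0  1  2  3  4  5  6
  l  2  1  0  1  2  3  4  5
  f  3  2  1  0  1  2  3  4
  r  4  3  2  1  1  1  2  3
  r  5  4  3  2  2  1  2  3
  h  6  5  4  3  3  2  1  2
  v  7  6  5  4  4  3  2  1
The bottom-right entry gives D[7][7] = 1, so no sequence of fewer than 1 edit works. Backtracking through the table gives one optimal edit sequence (1 edit):
  blfrrhv → blffrhv (sub r→f @4)
Edit distance = 1.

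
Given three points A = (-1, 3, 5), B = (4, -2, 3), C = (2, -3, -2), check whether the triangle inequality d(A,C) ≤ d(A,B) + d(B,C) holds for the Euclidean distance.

d(A,B) = √(5² + 5² + 2²) = √54 ≈ 7.3485, d(B,C) = √(2² + 1² + 5²) = √30 ≈ 5.4772, d(A,C) = √(3² + 6² + 7²) = √94 ≈ 9.6954.
d(A,C) ≈ 9.6954 ≤ 7.3485 + 5.4772 = 12.8257. Triangle inequality is satisfied.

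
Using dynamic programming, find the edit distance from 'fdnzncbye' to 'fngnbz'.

Let D[i][j] be the edit distance between the first i characters of 'fdnzncbye' and the first j characters of 'fngnbz', with D[i][0] = i, D[0][j] = j, and D[i][j] = D[i-1][j-1] if the characters match, else 1 + min(D[i-1][j], D[i][j-1], D[i-1][j-1]). Filling the table (rows: prefixes of 'fdnzncbye', columns: prefixes of 'fngnbz'):
     ε  f  n  g  n  b  z
  ε  0  1  2  3  4  5  6
  f  1  0  1  2  3  4  5
  d  2  1  1  2  3  4  5
  n  3  2  1  2  2  3  4
  z  4  3  2  2  3  3  3
  n  5  4  3  3  2  3  4
  c  6  5  4  4  3  3  4
  b  7  6  5  5  4  3  4
  y  8  7  6  6  5  4  4
  e  9  8  7  7  6  5  5
The bottom-right entry gives D[9][6] = 5, so no sequence of fewer than 5 edits works. Backtracking through the table gives one optimal edit sequence (5 edits):
  fdnzncbye → fnzncbye (del d @2)
  fnzncbye → fngncbye (sub z→g @3)
  fngncbye → fngnbye (del c @5)
  fngnbye → fngnbe (del y @6)
  fngnbe → fngnbz (sub e→z @6)
Edit distance = 5.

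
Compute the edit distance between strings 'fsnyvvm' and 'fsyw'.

Let D[i][j] be the edit distance between the first i characters of 'fsnyvvm' and the first j characters of 'fsyw', with D[i][0] = i, D[0][j] = j, and D[i][j] = D[i-1][j-1] if the characters match, else 1 + min(D[i-1][j], D[i][j-1], D[i-1][j-1]). Filling the table (rows: prefixes of 'fsnyvvm', columns: prefixes of 'fsyw'):
     ε  f  s  y  w
  ε  0  1  2  3  4
  f  1  0  1  2  3
  s  2  1  0  1  2
  n  3  2  1  1  2
  y  4  3  2  1  2
  v  5  4  3  2  2
  v  6  5  4  3  3
  m  7  6  5  4  4
The bottom-right entry gives D[7][4] = 4, so no sequence of fewer than 4 edits works. Backtracking through the table gives one optimal edit sequence (4 edits):
  fsnyvvm → fsyvvm (del n @3)
  fsyvvm → fsyvm (del v @4)
  fsyvm → fsym (del v @4)
  fsym → fsyw (sub m→w @4)
Edit distance = 4.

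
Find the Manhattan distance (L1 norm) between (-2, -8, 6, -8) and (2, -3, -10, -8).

Σ|x_i - y_i| = |-2 - 2| + |-8 - (-3)| + |6 - (-10)| + |-8 - (-8)| = 4 + 5 + 16 + 0 = 25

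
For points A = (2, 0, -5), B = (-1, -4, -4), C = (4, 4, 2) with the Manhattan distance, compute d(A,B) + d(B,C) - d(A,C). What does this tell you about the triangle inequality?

d(A,B) = 3 + 4 + 1 = 8, d(B,C) = 5 + 8 + 6 = 19, d(A,C) = 2 + 4 + 7 = 13.
d(A,B) + d(B,C) - d(A,C) = 8 + 19 - 13 = 27 - 13 = 14. This is ≥ 0, so the triangle inequality holds for these points.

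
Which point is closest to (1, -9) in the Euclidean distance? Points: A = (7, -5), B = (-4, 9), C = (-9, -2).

Distances: d(A) ≈ 7.2111, d(B) ≈ 18.6815, d(C) ≈ 12.2066. Nearest: A = (7, -5) with distance 7.2111.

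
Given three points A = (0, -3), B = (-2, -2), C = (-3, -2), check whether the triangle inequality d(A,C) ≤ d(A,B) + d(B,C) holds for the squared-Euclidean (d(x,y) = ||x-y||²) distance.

d(A,B) = 2² + 1² = 5, d(B,C) = 1² + 0² = 1, d(A,C) = 3² + 1² = 10.
d(A,C) = 10 > 5 + 1 = 6. Triangle inequality is VIOLATED. (Squared-Euclidean is not a metric — this is a counterexample.)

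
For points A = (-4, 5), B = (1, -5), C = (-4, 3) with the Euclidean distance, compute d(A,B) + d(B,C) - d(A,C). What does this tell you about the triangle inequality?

d(A,B) = √(5² + 10²) = √125 ≈ 11.1803, d(B,C) = √(5² + 8²) = √89 ≈ 9.434, d(A,C) = √(0² + 2²) = √4 = 2.
d(A,B) + d(B,C) - d(A,C) = 11.1803 + 9.434 - 2 = 20.6143 - 2 = 18.6143 (to 4 decimal places). This is ≥ 0, so the triangle inequality holds for these points.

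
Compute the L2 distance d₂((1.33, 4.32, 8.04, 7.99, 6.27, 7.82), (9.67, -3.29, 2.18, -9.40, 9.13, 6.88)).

√(Σ(x_i - y_i)²) = √((1.33 - 9.67)² + (4.32 - (-3.29))² + (8.04 - 2.18)² + (7.99 - (-9.4))² + (6.27 - 9.13)² + (7.82 - 6.88)²)
= √((-8.34)² + 7.61² + 5.86² + 17.39² + (-2.86)² + 0.94²) = √(69.5556 + 57.9121 + 34.3396 + 302.4121 + 8.1796 + 0.8836) = √473.2826 ≈ 21.7551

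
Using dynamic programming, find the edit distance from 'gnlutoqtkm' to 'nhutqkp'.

Let D[i][j] be the edit distance between the first i characters of 'gnlutoqtkm' and the first j characters of 'nhutqkp', with D[i][0] = i, D[0][j] = j, and D[i][j] = D[i-1][j-1] if the characters match, else 1 + min(D[i-1][j], D[i][j-1], D[i-1][j-1]). Filling the table (rows: prefixes of 'gnlutoqtkm', columns: prefixes of 'nhutqkp'):
     ε  n  h  u  t  q  k  p
  ε  0  1  2  3  4  5  6  7
  g  1  1  2  3  4  5  6  7
  n  2  1  2  3  4  5  6  7
  l  3  2  2  3  4  5  6  7
  u  4  3  3  2  3  4  5  6
  t  5  4  4  3  2  3  4  5
  o  6  5  5  4  3  3  4  5
  q  7  6  6  5  4  3  4  5
  t  8  7  7  6  5  4  4  5
  k  9  8  8  7  6  5  4  5
  m 10  9  9  8  7  6  5  5
The bottom-right entry gives D[10][7] = 5, so no sequence of fewer than 5 edits works. Backtracking through the table gives one optimal edit sequence (5 edits):
  gnlutoqtkm → nlutoqtkm (del g @1)
  nlutoqtkm → nhutoqtkm (sub l→h @2)
  nhutoqtkm → nhutqtkm (del o @5)
  nhutqtkm → nhutqkm (del t @6)
  nhutqkm → nhutqkp (sub m→p @7)
Edit distance = 5.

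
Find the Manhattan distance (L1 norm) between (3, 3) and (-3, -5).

Σ|x_i - y_i| = |3 - (-3)| + |3 - (-5)| = 6 + 8 = 14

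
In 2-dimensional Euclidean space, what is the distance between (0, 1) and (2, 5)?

√(Σ(x_i - y_i)²) = √((0 - 2)² + (1 - 5)²)
= √((-2)² + (-4)²) = √(4 + 16) = √20 ≈ 4.4721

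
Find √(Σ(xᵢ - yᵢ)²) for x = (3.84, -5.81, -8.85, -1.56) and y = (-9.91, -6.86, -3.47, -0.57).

√(Σ(x_i - y_i)²) = √((3.84 - (-9.91))² + (-5.81 - (-6.86))² + (-8.85 - (-3.47))² + (-1.56 - (-0.57))²)
= √(13.75² + 1.05² + (-5.38)² + (-0.99)²) = √(189.0625 + 1.1025 + 28.9444 + 0.9801) = √220.0895 ≈ 14.8354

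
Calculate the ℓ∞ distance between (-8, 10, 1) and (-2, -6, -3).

max(|x_i - y_i|) = max(|-8 - (-2)|, |10 - (-6)|, |1 - (-3)|) = max(6, 16, 4) = 16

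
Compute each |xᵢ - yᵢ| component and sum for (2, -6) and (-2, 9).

Σ|x_i - y_i| = |2 - (-2)| + |-6 - 9| = 4 + 15 = 19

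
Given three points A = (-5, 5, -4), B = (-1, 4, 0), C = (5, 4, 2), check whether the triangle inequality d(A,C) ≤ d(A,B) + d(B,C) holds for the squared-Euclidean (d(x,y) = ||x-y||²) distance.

d(A,B) = 4² + 1² + 4² = 33, d(B,C) = 6² + 0² + 2² = 40, d(A,C) = 10² + 1² + 6² = 137.
d(A,C) = 137 > 33 + 40 = 73. Triangle inequality is VIOLATED. (Squared-Euclidean is not a metric — this is a counterexample.)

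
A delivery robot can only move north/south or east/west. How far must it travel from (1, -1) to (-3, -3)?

Σ|x_i - y_i| = |1 - (-3)| + |-1 - (-3)| = 4 + 2 = 6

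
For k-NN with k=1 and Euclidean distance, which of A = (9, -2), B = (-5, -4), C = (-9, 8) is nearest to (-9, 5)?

Distances: d(A) ≈ 19.3132, d(B) ≈ 9.8489, d(C) = 3. Nearest: C = (-9, 8) with distance 3.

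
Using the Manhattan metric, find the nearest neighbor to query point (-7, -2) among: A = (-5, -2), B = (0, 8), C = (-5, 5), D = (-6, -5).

Distances: d(A) = 2, d(B) = 17, d(C) = 9, d(D) = 4. Nearest: A = (-5, -2) with distance 2.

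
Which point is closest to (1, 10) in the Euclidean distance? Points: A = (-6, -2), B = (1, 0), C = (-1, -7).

Distances: d(A) ≈ 13.8924, d(B) = 10, d(C) ≈ 17.1172. Nearest: B = (1, 0) with distance 10.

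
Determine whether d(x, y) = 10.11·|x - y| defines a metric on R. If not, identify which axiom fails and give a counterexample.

Yes. Since |x - y| is a metric on R and 10.11 > 0, the positive scalar multiple 10.11·|x - y| is also a metric: scaling by a positive constant preserves non-negativity, identity (d=0 ⟺ |x-y|=0 ⟺ x=y), symmetry, and the triangle inequality.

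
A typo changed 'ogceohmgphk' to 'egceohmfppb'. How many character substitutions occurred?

Differing positions: 1, 8, 10, 11. Hamming distance = 4.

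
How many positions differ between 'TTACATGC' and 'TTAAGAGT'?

Differing positions: 4, 5, 6, 8. Hamming distance = 4.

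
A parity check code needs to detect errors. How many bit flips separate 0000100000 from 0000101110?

Differing positions: 7, 8, 9. Hamming distance = 3.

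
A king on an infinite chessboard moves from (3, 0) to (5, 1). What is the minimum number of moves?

max(|x_i - y_i|) = max(|3 - 5|, |0 - 1|) = max(2, 1) = 2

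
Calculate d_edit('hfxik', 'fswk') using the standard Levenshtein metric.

Let D[i][j] be the edit distance between the first i characters of 'hfxik' and the first j characters of 'fswk', with D[i][0] = i, D[0][j] = j, and D[i][j] = D[i-1][j-1] if the characters match, else 1 + min(D[i-1][j], D[i][j-1], D[i-1][j-1]). Filling the table (rows: prefixes of 'hfxik', columns: prefixes of 'fswk'):
     ε  f  s  w  k
  ε  0  1  2  3  4
  h  1  1  2  3  4
  f  2  1  2  3  4
  x  3  2  2  3  4
  i  4  3  3  3  4
  k  5  4  4  4  3
The bottom-right entry gives D[5][4] = 3, so no sequence of fewer than 3 edits works. Backtracking through the table gives one optimal edit sequence (3 edits):
  hfxik → fxik (del h @1)
  fxik → fsik (sub x→s @2)
  fsik → fswk (sub i→w @3)
Edit distance = 3.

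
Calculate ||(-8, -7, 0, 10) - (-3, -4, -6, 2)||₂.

√(Σ(x_i - y_i)²) = √((-8 - (-3))² + (-7 - (-4))² + (0 - (-6))² + (10 - 2)²)
= √((-5)² + (-3)² + 6² + 8²) = √(25 + 9 + 36 + 64) = √134 ≈ 11.5758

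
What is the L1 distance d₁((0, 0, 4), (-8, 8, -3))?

Σ|x_i - y_i| = |0 - (-8)| + |0 - 8| + |4 - (-3)| = 8 + 8 + 7 = 23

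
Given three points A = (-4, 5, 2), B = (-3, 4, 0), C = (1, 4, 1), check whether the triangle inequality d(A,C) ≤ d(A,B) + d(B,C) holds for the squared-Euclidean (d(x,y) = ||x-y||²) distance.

d(A,B) = 1² + 1² + 2² = 6, d(B,C) = 4² + 0² + 1² = 17, d(A,C) = 5² + 1² + 1² = 27.
d(A,C) = 27 > 6 + 17 = 23. Triangle inequality is VIOLATED. (Squared-Euclidean is not a metric — this is a counterexample.)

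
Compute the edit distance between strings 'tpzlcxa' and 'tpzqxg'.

Let D[i][j] be the edit distance between the first i characters of 'tpzlcxa' and the first j characters of 'tpzqxg', with D[i][0] = i, D[0][j] = j, and D[i][j] = D[i-1][j-1] if the characters match, else 1 + min(D[i-1][j], D[i][j-1], D[i-1][j-1]). Filling the table (rows: prefixes of 'tpzlcxa', columns: prefixes of 'tpzqxg'):
     ε  t  p  z  q  x  g
  ε  0  1  2  3  4  5  6
  t  1  0  1  2  3  4  5
  p  2  1  0  1  2  3  4
  z  3  2  1  0  1  2  3
  l  4  3  2  1  1  2  3
  c  5  4  3  2  2  2  3
  x  6  5  4  3  3  2  3
  a  7  6  5  4  4  3  3
The bottom-right entry gives D[7][6] = 3, so no sequence of fewer than 3 edits works. Backtracking through the table gives one optimal edit sequence (3 edits):
  tpzlcxa → tpzcxa (del l @4)
  tpzcxa → tpzqxa (sub c→q @4)
  tpzqxa → tpzqxg (sub a→g @6)
Edit distance = 3.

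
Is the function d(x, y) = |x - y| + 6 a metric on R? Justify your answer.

No. d fails identity of indiscernibles (specifically d(x,x) = 0): d(5, 5) = |5 - 5| + 6 = 0 + 6 = 6 ≠ 0.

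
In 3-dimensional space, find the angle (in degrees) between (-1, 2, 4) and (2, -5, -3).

With u = (-1, 2, 4), v = (2, -5, -3):
u·v = (-1)·2 + 2·(-5) + 4·(-3) = (-2) + (-10) + (-12) = -24.
|u| = √((-1)² + 2² + 4²) = √21, |v| = √(2² + (-5)² + (-3)²) = √38, so |u||v| = √(21·38) = √798.
cos θ = (u·v)/(|u||v|) = -24/√798 ≈ -0.849591
θ = arccos(-0.849591) ≈ 148.17°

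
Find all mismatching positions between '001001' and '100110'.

Differing positions: 1, 3, 4, 5, 6. Hamming distance = 5.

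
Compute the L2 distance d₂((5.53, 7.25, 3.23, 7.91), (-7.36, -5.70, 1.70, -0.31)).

√(Σ(x_i - y_i)²) = √((5.53 - (-7.36))² + (7.25 - (-5.7))² + (3.23 - 1.7)² + (7.91 - (-0.31))²)
= √(12.89² + 12.95² + 1.53² + 8.22²) = √(166.1521 + 167.7025 + 2.3409 + 67.5684) = √403.7639 ≈ 20.0939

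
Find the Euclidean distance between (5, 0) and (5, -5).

√(Σ(x_i - y_i)²) = √((5 - 5)² + (0 - (-5))²)
= √(0² + 5²) = √(0 + 25) = √25 = 5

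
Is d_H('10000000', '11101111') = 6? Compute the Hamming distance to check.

Differing positions: 2, 3, 5, 6, 7, 8. Hamming distance = 6, so the claim is true.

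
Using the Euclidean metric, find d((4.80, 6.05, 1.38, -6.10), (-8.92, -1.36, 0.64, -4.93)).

√(Σ(x_i - y_i)²) = √((4.8 - (-8.92))² + (6.05 - (-1.36))² + (1.38 - 0.64)² + (-6.1 - (-4.93))²)
= √(13.72² + 7.41² + 0.74² + (-1.17)²) = √(188.2384 + 54.9081 + 0.5476 + 1.3689) = √245.063 ≈ 15.6545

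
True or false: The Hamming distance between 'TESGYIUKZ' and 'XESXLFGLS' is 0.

Differing positions: 1, 4, 5, 6, 7, 8, 9. Hamming distance = 7, so the claim that d_H = 0 is false.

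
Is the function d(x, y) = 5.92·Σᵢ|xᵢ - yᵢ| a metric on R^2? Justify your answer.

Yes. The L1 (Manhattan) norm induces a metric on R^2, and multiplying a metric by a positive constant 5.92 > 0 preserves all four axioms: non-negativity (5.92·||x-y|| ≥ 0), identity (5.92·||x-y|| = 0 ⟺ ||x-y|| = 0 ⟺ x = y), symmetry (||x-y|| = ||y-x||), and the triangle inequality (5.92·||x-z|| ≤ 5.92·||x-y|| + 5.92·||y-z||). So d is a metric.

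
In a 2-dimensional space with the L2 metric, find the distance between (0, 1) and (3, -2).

(Σ|x_i - y_i|^2)^(1/2) = (|0 - 3|^2 + |1 - (-2)|^2)^(1/2)
= (3^2 + 3^2)^(1/2) = (9 + 9)^(1/2) = (18)^(1/2) ≈ 4.2426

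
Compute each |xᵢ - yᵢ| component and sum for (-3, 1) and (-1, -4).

Σ|x_i - y_i| = |-3 - (-1)| + |1 - (-4)| = 2 + 5 = 7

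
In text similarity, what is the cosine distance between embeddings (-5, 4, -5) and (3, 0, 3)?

With u = (-5, 4, -5), v = (3, 0, 3):
u·v = (-5)·3 + 4·0 + (-5)·3 = (-15) + 0 + (-15) = -30.
|u| = √((-5)² + 4² + (-5)²) = √66, |v| = √(3² + 0² + 3²) = √18, so |u||v| = √(66·18) = √1188.
cos θ = (u·v)/(|u||v|) = -30/√1188 ≈ -0.8704
Cosine distance = 1 - cos θ ≈ 1 - (-0.8704) = 1.8704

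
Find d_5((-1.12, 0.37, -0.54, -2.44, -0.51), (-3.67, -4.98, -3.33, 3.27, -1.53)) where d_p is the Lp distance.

(Σ|x_i - y_i|^5)^(1/5) = (|-1.12 - (-3.67)|^5 + |0.37 - (-4.98)|^5 + |-0.54 - (-3.33)|^5 + |-2.44 - 3.27|^5 + |-0.51 - (-1.53)|^5)^(1/5)
= (2.55^5 + 5.35^5 + 2.79^5 + 5.71^5 + 1.02^5)^(1/5) ≈ (107.8204 + 4382.9742 + 169.0523 + 6069.8861 + 1.1041)^(1/5) = (10730.8371)^(1/5) ≈ 6.3992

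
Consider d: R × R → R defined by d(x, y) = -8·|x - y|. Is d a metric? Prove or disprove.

No. With c = -8 < 0, d fails non-negativity: d(4, 13) = -8·|4 - 13| = -8·9 = -72 < 0.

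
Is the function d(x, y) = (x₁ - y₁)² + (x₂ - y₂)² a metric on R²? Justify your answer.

No. The squared Euclidean distance fails the triangle inequality. Counterexample: x = (0, 0), y = (4, 1), z = (8, 2). d(x,z) = 8² + 2² = 68, but d(x,y) + d(y,z) = (4² + 1²) + (4² + 1²) = 17 + 17 = 34. Since 68 > 34, the triangle inequality is violated. (Note: √d, the ordinary Euclidean distance, IS a metric.)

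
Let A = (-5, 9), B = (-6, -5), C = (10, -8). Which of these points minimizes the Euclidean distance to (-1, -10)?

Distances: d(A) ≈ 19.4165, d(B) ≈ 7.0711, d(C) ≈ 11.1803. Nearest: B = (-6, -5) with distance 7.0711.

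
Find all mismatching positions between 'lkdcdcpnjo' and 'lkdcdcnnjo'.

Differing positions: 7. Hamming distance = 1.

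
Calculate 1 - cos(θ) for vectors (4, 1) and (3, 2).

With u = (4, 1), v = (3, 2):
u·v = 4·3 + 1·2 = 12 + 2 = 14.
|u| = √(4² + 1²) = √17, |v| = √(3² + 2²) = √13, so |u||v| = √(17·13) = √221.
cos θ = (u·v)/(|u||v|) = 14/√221 ≈ 0.9417
Cosine distance = 1 - cos θ ≈ 1 - 0.9417 = 0.0583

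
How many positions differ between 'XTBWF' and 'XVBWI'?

Differing positions: 2, 5. Hamming distance = 2.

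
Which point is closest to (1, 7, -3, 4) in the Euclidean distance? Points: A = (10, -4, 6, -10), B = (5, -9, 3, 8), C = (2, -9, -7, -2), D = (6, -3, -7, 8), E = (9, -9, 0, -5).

Distances: d(A) ≈ 21.8861, d(B) = 18, d(C) ≈ 17.5784, d(D) ≈ 12.53, d(E) ≈ 20.2485. Nearest: D = (6, -3, -7, 8) with distance 12.53.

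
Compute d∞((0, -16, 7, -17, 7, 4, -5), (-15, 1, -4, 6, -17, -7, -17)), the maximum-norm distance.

max(|x_i - y_i|) = max(|0 - (-15)|, |-16 - 1|, |7 - (-4)|, |-17 - 6|, |7 - (-17)|, |4 - (-7)|, |-5 - (-17)|) = max(15, 17, 11, 23, 24, 11, 12) = 24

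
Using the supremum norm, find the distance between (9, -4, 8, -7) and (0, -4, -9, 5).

max(|x_i - y_i|) = max(|9 - 0|, |-4 - (-4)|, |8 - (-9)|, |-7 - 5|) = max(9, 0, 17, 12) = 17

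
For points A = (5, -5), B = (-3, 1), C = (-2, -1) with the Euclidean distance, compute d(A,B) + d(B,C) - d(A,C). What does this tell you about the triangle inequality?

d(A,B) = √(8² + 6²) = √100 = 10, d(B,C) = √(1² + 2²) = √5 ≈ 2.2361, d(A,C) = √(7² + 4²) = √65 ≈ 8.0623.
d(A,B) + d(B,C) - d(A,C) = 10 + 2.2361 - 8.0623 = 12.2361 - 8.0623 = 4.1738 (to 4 decimal places). This is ≥ 0, so the triangle inequality holds for these points.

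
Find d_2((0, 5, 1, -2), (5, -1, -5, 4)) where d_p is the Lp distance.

(Σ|x_i - y_i|^2)^(1/2) = (|0 - 5|^2 + |5 - (-1)|^2 + |1 - (-5)|^2 + |-2 - 4|^2)^(1/2)
= (5^2 + 6^2 + 6^2 + 6^2)^(1/2) = (25 + 36 + 36 + 36)^(1/2) = (133)^(1/2) ≈ 11.5326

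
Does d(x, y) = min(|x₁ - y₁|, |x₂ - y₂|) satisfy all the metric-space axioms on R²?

No. d fails identity of indiscernibles: take x = (-2, 0) and y = (-2, 4). Then d(x,y) = min(|-2 - (-2)|, |0 - 4|) = min(0, 4) = 0, yet x ≠ y.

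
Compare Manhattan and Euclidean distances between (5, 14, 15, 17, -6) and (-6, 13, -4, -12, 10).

L1 = |5 - (-6)| + |14 - 13| + |15 - (-4)| + |17 - (-12)| + |-6 - 10| = 11 + 1 + 19 + 29 + 16 = 76
L2 = √(11² + 1² + 19² + 29² + 16²) = √1580 ≈ 39.7492
L1 ≥ L2 always (equality iff movement is along one axis); L1 > L2 here.
Ratio L1/L2 = 76/√1580 ≈ 1.912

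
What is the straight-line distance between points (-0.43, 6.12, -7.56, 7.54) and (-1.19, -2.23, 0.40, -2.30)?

√(Σ(x_i - y_i)²) = √((-0.43 - (-1.19))² + (6.12 - (-2.23))² + (-7.56 - 0.4)² + (7.54 - (-2.3))²)
= √(0.76² + 8.35² + (-7.96)² + 9.84²) = √(0.5776 + 69.7225 + 63.3616 + 96.8256) = √230.4873 ≈ 15.1818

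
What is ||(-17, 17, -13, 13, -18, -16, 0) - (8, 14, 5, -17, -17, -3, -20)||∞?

max(|x_i - y_i|) = max(|-17 - 8|, |17 - 14|, |-13 - 5|, |13 - (-17)|, |-18 - (-17)|, |-16 - (-3)|, |0 - (-20)|) = max(25, 3, 18, 30, 1, 13, 20) = 30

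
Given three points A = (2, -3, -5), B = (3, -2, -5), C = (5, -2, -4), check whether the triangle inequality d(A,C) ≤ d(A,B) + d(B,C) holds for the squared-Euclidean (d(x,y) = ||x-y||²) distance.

d(A,B) = 1² + 1² + 0² = 2, d(B,C) = 2² + 0² + 1² = 5, d(A,C) = 3² + 1² + 1² = 11.
d(A,C) = 11 > 2 + 5 = 7. Triangle inequality is VIOLATED. (Squared-Euclidean is not a metric — this is a counterexample.)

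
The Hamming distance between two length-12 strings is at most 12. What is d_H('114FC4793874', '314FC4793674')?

Differing positions: 1, 10. Hamming distance = 2. The maximum possible Hamming distance for length-12 strings is 12, so d_H/12 = 2/12 ≈ 0.1667.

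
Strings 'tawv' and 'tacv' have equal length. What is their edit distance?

Let D[i][j] be the edit distance between the first i characters of 'tawv' and the first j characters of 'tacv', with D[i][0] = i, D[0][j] = j, and D[i][j] = D[i-1][j-1] if the characters match, else 1 + min(D[i-1][j], D[i][j-1], D[i-1][j-1]). Filling the table (rows: prefixes of 'tawv', columns: prefixes of 'tacv'):
     ε  t  a  c  v
  ε  0  1  2  3  4
  t  1  0  1  2  3
  a  2  1  0  1  2
  w  3  2  1  1  2
  v  4  3  2  2  1
The bottom-right entry gives D[4][4] = 1, so no sequence of fewer than 1 edit works. Backtracking through the table gives one optimal edit sequence (1 edit):
  tawv → tacv (sub w→c @3)
Edit distance = 1.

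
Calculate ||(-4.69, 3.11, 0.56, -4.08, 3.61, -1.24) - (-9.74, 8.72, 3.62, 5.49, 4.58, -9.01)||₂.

√(Σ(x_i - y_i)²) = √((-4.69 - (-9.74))² + (3.11 - 8.72)² + (0.56 - 3.62)² + (-4.08 - 5.49)² + (3.61 - 4.58)² + (-1.24 - (-9.01))²)
= √(5.05² + (-5.61)² + (-3.06)² + (-9.57)² + (-0.97)² + 7.77²) = √(25.5025 + 31.4721 + 9.3636 + 91.5849 + 0.9409 + 60.3729) = √219.2369 ≈ 14.8067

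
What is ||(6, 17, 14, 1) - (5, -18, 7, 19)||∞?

max(|x_i - y_i|) = max(|6 - 5|, |17 - (-18)|, |14 - 7|, |1 - 19|) = max(1, 35, 7, 18) = 35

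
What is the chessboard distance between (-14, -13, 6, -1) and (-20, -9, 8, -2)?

max(|x_i - y_i|) = max(|-14 - (-20)|, |-13 - (-9)|, |6 - 8|, |-1 - (-2)|) = max(6, 4, 2, 1) = 6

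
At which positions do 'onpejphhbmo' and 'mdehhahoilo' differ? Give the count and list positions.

Differing positions: 1, 2, 3, 4, 5, 6, 8, 9, 10. Hamming distance = 9.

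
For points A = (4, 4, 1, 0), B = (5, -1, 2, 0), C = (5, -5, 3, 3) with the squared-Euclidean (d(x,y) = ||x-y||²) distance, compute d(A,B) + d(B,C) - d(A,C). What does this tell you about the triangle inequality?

d(A,B) = 1² + 5² + 1² + 0² = 27, d(B,C) = 0² + 4² + 1² + 3² = 26, d(A,C) = 1² + 9² + 2² + 3² = 95.
d(A,B) + d(B,C) - d(A,C) = 27 + 26 - 95 = 53 - 95 = -42. This is < 0, so the triangle inequality FAILS for these points (squared-Euclidean is not a metric).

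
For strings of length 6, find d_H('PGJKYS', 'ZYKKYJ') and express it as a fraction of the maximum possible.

Differing positions: 1, 2, 3, 6. Hamming distance = 4. The maximum possible Hamming distance for length-6 strings is 6, so d_H/6 = 4/6 ≈ 0.6667.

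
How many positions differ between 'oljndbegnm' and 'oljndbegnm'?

Differing positions: none. Hamming distance = 0.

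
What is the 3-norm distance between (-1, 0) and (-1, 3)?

(Σ|x_i - y_i|^3)^(1/3) = (|-1 - (-1)|^3 + |0 - 3|^3)^(1/3)
= (0^3 + 3^3)^(1/3) = (0 + 27)^(1/3) = (27)^(1/3) = 3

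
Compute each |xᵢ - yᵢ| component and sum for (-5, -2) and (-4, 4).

Σ|x_i - y_i| = |-5 - (-4)| + |-2 - 4| = 1 + 6 = 7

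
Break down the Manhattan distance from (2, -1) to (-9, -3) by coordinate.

Σ|x_i - y_i| = |2 - (-9)| + |-1 - (-3)| = 11 + 2 = 13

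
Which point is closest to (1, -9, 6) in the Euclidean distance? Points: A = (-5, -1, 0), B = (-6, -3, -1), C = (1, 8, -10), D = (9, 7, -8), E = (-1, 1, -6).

Distances: d(A) ≈ 11.6619, d(B) ≈ 11.5758, d(C) ≈ 23.3452, d(D) ≈ 22.7156, d(E) ≈ 15.748. Nearest: B = (-6, -3, -1) with distance 11.5758.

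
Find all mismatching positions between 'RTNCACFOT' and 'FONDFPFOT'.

Differing positions: 1, 2, 4, 5, 6. Hamming distance = 5.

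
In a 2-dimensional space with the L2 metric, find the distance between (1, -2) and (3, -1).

(Σ|x_i - y_i|^2)^(1/2) = (|1 - 3|^2 + |-2 - (-1)|^2)^(1/2)
= (2^2 + 1^2)^(1/2) = (4 + 1)^(1/2) = (5)^(1/2) ≈ 2.2361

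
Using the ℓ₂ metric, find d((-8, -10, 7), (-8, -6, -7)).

√(Σ(x_i - y_i)²) = √((-8 - (-8))² + (-10 - (-6))² + (7 - (-7))²)
= √(0² + (-4)² + 14²) = √(0 + 16 + 196) = √212 ≈ 14.5602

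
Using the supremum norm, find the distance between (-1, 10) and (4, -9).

max(|x_i - y_i|) = max(|-1 - 4|, |10 - (-9)|) = max(5, 19) = 19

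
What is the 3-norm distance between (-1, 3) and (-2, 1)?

(Σ|x_i - y_i|^3)^(1/3) = (|-1 - (-2)|^3 + |3 - 1|^3)^(1/3)
= (1^3 + 2^3)^(1/3) = (1 + 8)^(1/3) = (9)^(1/3) ≈ 2.0801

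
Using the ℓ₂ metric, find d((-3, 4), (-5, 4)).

√(Σ(x_i - y_i)²) = √((-3 - (-5))² + (4 - 4)²)
= √(2² + 0²) = √(4 + 0) = √4 = 2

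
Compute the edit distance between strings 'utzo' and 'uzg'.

Let D[i][j] be the edit distance between the first i characters of 'utzo' and the first j characters of 'uzg', with D[i][0] = i, D[0][j] = j, and D[i][j] = D[i-1][j-1] if the characters match, else 1 + min(D[i-1][j], D[i][j-1], D[i-1][j-1]). Filling the table (rows: prefixes of 'utzo', columns: prefixes of 'uzg'):
     ε  u  z  g
  ε  0  1  2  3
  u  1  0  1  2
  t  2  1  1  2
  z  3  2  1  2
  o  4  3  2  2
The bottom-right entry gives D[4][3] = 2, so no sequence of fewer than 2 edits works. Backtracking through the table gives one optimal edit sequence (2 edits):
  utzo → uzo (del t @2)
  uzo → uzg (sub o→g @3)
Edit distance = 2.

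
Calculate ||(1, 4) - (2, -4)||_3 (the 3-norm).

(Σ|x_i - y_i|^3)^(1/3) = (|1 - 2|^3 + |4 - (-4)|^3)^(1/3)
= (1^3 + 8^3)^(1/3) = (1 + 512)^(1/3) = (513)^(1/3) ≈ 8.0052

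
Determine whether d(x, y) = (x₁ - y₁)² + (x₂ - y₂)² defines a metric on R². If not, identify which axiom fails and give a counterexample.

No. The squared Euclidean distance fails the triangle inequality. Counterexample: x = (0, 0), y = (4, 4), z = (8, 8). d(x,z) = 8² + 8² = 128, but d(x,y) + d(y,z) = (4² + 4²) + (4² + 4²) = 32 + 32 = 64. Since 128 > 64, the triangle inequality is violated. (Note: √d, the ordinary Euclidean distance, IS a metric.)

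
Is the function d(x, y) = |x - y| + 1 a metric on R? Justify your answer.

No. d fails identity of indiscernibles (specifically d(x,x) = 0): d(1, 1) = |1 - 1| + 1 = 0 + 1 = 1 ≠ 0.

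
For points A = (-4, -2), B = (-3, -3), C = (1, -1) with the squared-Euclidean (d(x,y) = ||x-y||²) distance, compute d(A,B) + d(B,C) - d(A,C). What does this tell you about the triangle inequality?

d(A,B) = 1² + 1² = 2, d(B,C) = 4² + 2² = 20, d(A,C) = 5² + 1² = 26.
d(A,B) + d(B,C) - d(A,C) = 2 + 20 - 26 = 22 - 26 = -4. This is < 0, so the triangle inequality FAILS for these points (squared-Euclidean is not a metric).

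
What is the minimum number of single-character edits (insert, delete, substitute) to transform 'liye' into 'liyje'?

Let D[i][j] be the edit distance between the first i characters of 'liye' and the first j characters of 'liyje', with D[i][0] = i, D[0][j] = j, and D[i][j] = D[i-1][j-1] if the characters match, else 1 + min(D[i-1][j], D[i][j-1], D[i-1][j-1]). Filling the table (rows: prefixes of 'liye', columns: prefixes of 'liyje'):
     ε  l  i  y  j  e
  ε  0  1  2  3  4  5
  l  1  0  1  2  3  4
  i  2  1  0  1  2  3
  y  3  2  1  0  1  2
  e  4  3  2  1  1  1
The bottom-right entry gives D[4][5] = 1, so no sequence of fewer than 1 edit works. Backtracking through the table gives one optimal edit sequence (1 edit):
  liye → liyje (ins j @4)
Edit distance = 1.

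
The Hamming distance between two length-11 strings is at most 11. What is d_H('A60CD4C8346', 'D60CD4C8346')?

Differing positions: 1. Hamming distance = 1. The maximum possible Hamming distance for length-11 strings is 11, so d_H/11 = 1/11 ≈ 0.0909.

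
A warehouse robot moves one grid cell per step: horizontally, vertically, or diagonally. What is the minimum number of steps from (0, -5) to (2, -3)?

max(|x_i - y_i|) = max(|0 - 2|, |-5 - (-3)|) = max(2, 2) = 2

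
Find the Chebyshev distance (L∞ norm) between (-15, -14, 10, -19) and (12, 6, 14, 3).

max(|x_i - y_i|) = max(|-15 - 12|, |-14 - 6|, |10 - 14|, |-19 - 3|) = max(27, 20, 4, 22) = 27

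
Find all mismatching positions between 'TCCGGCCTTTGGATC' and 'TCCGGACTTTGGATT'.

Differing positions: 6, 15. Hamming distance = 2.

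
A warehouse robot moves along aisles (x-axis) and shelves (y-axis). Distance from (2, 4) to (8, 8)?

Σ|x_i - y_i| = |2 - 8| + |4 - 8| = 6 + 4 = 10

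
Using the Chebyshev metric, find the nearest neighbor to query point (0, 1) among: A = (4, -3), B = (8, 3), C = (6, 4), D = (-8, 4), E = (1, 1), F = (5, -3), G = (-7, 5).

Distances: d(A) = 4, d(B) = 8, d(C) = 6, d(D) = 8, d(E) = 1, d(F) = 5, d(G) = 7. Nearest: E = (1, 1) with distance 1.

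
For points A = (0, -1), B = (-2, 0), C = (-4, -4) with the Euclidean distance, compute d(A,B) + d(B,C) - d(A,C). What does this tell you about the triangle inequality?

d(A,B) = √(2² + 1²) = √5 ≈ 2.2361, d(B,C) = √(2² + 4²) = √20 ≈ 4.4721, d(A,C) = √(4² + 3²) = √25 = 5.
d(A,B) + d(B,C) - d(A,C) = 2.2361 + 4.4721 - 5 = 6.7082 - 5 = 1.7082 (to 4 decimal places). This is ≥ 0, so the triangle inequality holds for these points.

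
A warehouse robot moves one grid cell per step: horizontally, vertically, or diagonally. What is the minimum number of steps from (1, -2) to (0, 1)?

max(|x_i - y_i|) = max(|1 - 0|, |-2 - 1|) = max(1, 3) = 3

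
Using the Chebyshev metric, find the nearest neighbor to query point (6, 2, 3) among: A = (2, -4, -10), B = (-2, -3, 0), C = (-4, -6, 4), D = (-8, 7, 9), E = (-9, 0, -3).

Distances: d(A) = 13, d(B) = 8, d(C) = 10, d(D) = 14, d(E) = 15. Nearest: B = (-2, -3, 0) with distance 8.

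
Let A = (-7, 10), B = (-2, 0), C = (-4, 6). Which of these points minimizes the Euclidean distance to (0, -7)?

Distances: d(A) ≈ 18.3848, d(B) ≈ 7.2801, d(C) ≈ 13.6015. Nearest: B = (-2, 0) with distance 7.2801.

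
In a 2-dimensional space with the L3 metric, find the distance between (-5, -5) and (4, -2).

(Σ|x_i - y_i|^3)^(1/3) = (|-5 - 4|^3 + |-5 - (-2)|^3)^(1/3)
= (9^3 + 3^3)^(1/3) = (729 + 27)^(1/3) = (756)^(1/3) ≈ 9.1098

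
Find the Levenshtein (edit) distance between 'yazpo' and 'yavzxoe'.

Let D[i][j] be the edit distance between the first i characters of 'yazpo' and the first j characters of 'yavzxoe', with D[i][0] = i, D[0][j] = j, and D[i][j] = D[i-1][j-1] if the characters match, else 1 + min(D[i-1][j], D[i][j-1], D[i-1][j-1]). Filling the table (rows: prefixes of 'yazpo', columns: prefixes of 'yavzxoe'):
     ε  y  a  v  z  x  o  e
  ε  0  1  2  3  4  5  6  7
  y  1  0  1  2  3  4  5  6
  a  2  1  0  1  2  3  4  5
  z  3  2  1  1  1  2  3  4
  p  4  3  2  2  2  2  3  4
  o  5  4  3  3  3  3  2  3
The bottom-right entry gives D[5][7] = 3, so no sequence of fewer than 3 edits works. Backtracking through the table gives one optimal edit sequence (3 edits):
  yazpo → yavzpo (ins v @3)
  yavzpo → yavzxo (sub p→x @5)
  yavzxo → yavzxoe (ins e @7)
Edit distance = 3.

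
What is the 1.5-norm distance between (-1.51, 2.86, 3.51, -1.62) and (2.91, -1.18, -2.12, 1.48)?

(Σ|x_i - y_i|^1.5)^(1/1.5) = (|-1.51 - 2.91|^1.5 + |2.86 - (-1.18)|^1.5 + |3.51 - (-2.12)|^1.5 + |-1.62 - 1.48|^1.5)^(1/1.5)
= (4.42^1.5 + 4.04^1.5 + 5.63^1.5 + 3.1^1.5)^(1/1.5) ≈ (9.2925 + 8.1203 + 13.3587 + 5.4581)^(1/1.5) = (36.2296)^(1/1.5) ≈ 10.949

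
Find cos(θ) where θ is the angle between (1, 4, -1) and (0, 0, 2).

With u = (1, 4, -1), v = (0, 0, 2):
u·v = 1·0 + 4·0 + (-1)·2 = 0 + 0 + (-2) = -2.
|u| = √(1² + 4² + (-1)²) = √18, |v| = √(0² + 0² + 2²) = √4, so |u||v| = √(18·4) = √72.
cos θ = (u·v)/(|u||v|) = -2/√72 ≈ -0.2357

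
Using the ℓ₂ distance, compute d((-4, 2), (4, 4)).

(Σ|x_i - y_i|^2)^(1/2) = (|-4 - 4|^2 + |2 - 4|^2)^(1/2)
= (8^2 + 2^2)^(1/2) = (64 + 4)^(1/2) = (68)^(1/2) ≈ 8.2462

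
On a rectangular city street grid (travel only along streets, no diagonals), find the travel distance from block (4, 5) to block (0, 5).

Σ|x_i - y_i| = |4 - 0| + |5 - 5| = 4 + 0 = 4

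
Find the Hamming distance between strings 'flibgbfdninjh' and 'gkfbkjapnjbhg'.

Differing positions: 1, 2, 3, 5, 6, 7, 8, 10, 11, 12, 13. Hamming distance = 11.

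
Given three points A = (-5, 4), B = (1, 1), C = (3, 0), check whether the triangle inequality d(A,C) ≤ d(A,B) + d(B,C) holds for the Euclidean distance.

d(A,B) = √(6² + 3²) = √45 ≈ 6.7082, d(B,C) = √(2² + 1²) = √5 ≈ 2.2361, d(A,C) = √(8² + 4²) = √80 ≈ 8.9443.
d(A,C) ≈ 8.9443 ≤ 6.7082 + 2.2361 = 8.9443. Triangle inequality is satisfied.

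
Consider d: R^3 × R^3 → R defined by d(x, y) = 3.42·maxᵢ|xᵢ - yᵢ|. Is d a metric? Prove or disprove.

Yes. The L∞ (Chebyshev) norm induces a metric on R^3, and multiplying a metric by a positive constant 3.42 > 0 preserves all four axioms: non-negativity (3.42·||x-y|| ≥ 0), identity (3.42·||x-y|| = 0 ⟺ ||x-y|| = 0 ⟺ x = y), symmetry (||x-y|| = ||y-x||), and the triangle inequality (3.42·||x-z|| ≤ 3.42·||x-y|| + 3.42·||y-z||). So d is a metric.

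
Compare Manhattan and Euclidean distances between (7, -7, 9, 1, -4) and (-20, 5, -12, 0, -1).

L1 = |7 - (-20)| + |-7 - 5| + |9 - (-12)| + |1 - 0| + |-4 - (-1)| = 27 + 12 + 21 + 1 + 3 = 64
L2 = √(27² + 12² + 21² + 1² + 3²) = √1324 ≈ 36.3868
L1 ≥ L2 always (equality iff movement is along one axis); L1 > L2 here.
Ratio L1/L2 = 64/√1324 ≈ 1.7589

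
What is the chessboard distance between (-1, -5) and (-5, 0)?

max(|x_i - y_i|) = max(|-1 - (-5)|, |-5 - 0|) = max(4, 5) = 5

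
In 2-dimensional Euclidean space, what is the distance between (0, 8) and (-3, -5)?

√(Σ(x_i - y_i)²) = √((0 - (-3))² + (8 - (-5))²)
= √(3² + 13²) = √(9 + 169) = √178 ≈ 13.3417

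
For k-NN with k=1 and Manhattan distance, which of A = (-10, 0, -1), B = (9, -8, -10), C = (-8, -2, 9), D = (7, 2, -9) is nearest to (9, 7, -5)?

Distances: d(A) = 30, d(B) = 20, d(C) = 40, d(D) = 11. Nearest: D = (7, 2, -9) with distance 11.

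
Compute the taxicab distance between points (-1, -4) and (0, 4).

Σ|x_i - y_i| = |-1 - 0| + |-4 - 4| = 1 + 8 = 9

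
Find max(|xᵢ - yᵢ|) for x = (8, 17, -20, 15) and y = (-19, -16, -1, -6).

max(|x_i - y_i|) = max(|8 - (-19)|, |17 - (-16)|, |-20 - (-1)|, |15 - (-6)|) = max(27, 33, 19, 21) = 33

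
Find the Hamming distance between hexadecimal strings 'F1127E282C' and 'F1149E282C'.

Differing positions: 4, 5. Hamming distance = 2.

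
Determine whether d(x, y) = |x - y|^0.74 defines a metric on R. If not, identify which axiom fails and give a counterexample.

Yes. With 0 < p = 0.74 ≤ 1, d(x,y) = |x-y|^0.74 is a metric on R. Non-negativity and symmetry are immediate; |x-y|^0.74 = 0 ⟺ |x-y| = 0 ⟺ x = y. For the triangle inequality, the function t ↦ t^0.74 is subadditive on [0,∞) when p ≤ 1, so |x-z|^0.74 ≤ (|x-y| + |y-z|)^0.74 ≤ |x-y|^0.74 + |y-z|^0.74.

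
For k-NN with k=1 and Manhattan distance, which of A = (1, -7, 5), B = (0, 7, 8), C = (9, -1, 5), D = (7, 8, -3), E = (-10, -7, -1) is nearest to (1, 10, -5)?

Distances: d(A) = 27, d(B) = 17, d(C) = 29, d(D) = 10, d(E) = 32. Nearest: D = (7, 8, -3) with distance 10.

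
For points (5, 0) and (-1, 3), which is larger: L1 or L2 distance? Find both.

L1 = |5 - (-1)| + |0 - 3| = 6 + 3 = 9
L2 = √(6² + 3²) = √45 ≈ 6.7082
L1 ≥ L2 always (equality iff movement is along one axis); L1 > L2 here.
Ratio L1/L2 = 9/√45 ≈ 1.3416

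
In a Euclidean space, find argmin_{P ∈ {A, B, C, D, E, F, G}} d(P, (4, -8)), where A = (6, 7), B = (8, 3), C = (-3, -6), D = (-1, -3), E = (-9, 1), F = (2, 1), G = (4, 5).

Distances: d(A) ≈ 15.1327, d(B) ≈ 11.7047, d(C) ≈ 7.2801, d(D) ≈ 7.0711, d(E) ≈ 15.8114, d(F) ≈ 9.2195, d(G) = 13. Nearest: D = (-1, -3) with distance 7.0711.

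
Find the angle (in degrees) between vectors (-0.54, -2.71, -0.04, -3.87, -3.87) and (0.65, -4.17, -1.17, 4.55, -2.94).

With u = (-0.54, -2.71, -0.04, -3.87, -3.87), v = (0.65, -4.17, -1.17, 4.55, -2.94):
u·v = (-0.54)·0.65 + (-2.71)·(-4.17) + (-0.04)·(-1.17) + (-3.87)·4.55 + (-3.87)·(-2.94) = (-0.351) + 11.3007 + 0.0468 + (-17.6085) + 11.3778 = 4.7658.
|u| = √((-0.54)² + (-2.71)² + (-0.04)² + (-3.87)² + (-3.87)²) = √(0.2916 + 7.3441 + 0.0016 + 14.9769 + 14.9769) = √37.5911, |v| = √(0.65² + (-4.17)² + (-1.17)² + 4.55² + (-2.94)²) = √(0.4225 + 17.3889 + 1.3689 + 20.7025 + 8.6436) = √48.5264.
cos θ = (u·v)/(|u||v|) = 4.7658/(√37.5911·√48.5264) ≈ 0.111585
θ = arccos(0.111585) ≈ 83.59°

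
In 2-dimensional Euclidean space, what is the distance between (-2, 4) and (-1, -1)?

√(Σ(x_i - y_i)²) = √((-2 - (-1))² + (4 - (-1))²)
= √((-1)² + 5²) = √(1 + 25) = √26 ≈ 5.099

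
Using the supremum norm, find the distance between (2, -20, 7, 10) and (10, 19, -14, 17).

max(|x_i - y_i|) = max(|2 - 10|, |-20 - 19|, |7 - (-14)|, |10 - 17|) = max(8, 39, 21, 7) = 39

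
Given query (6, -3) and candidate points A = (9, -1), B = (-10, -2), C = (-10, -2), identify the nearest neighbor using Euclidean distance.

Distances: d(A) ≈ 3.6056, d(B) ≈ 16.0312, d(C) ≈ 16.0312. Nearest: A = (9, -1) with distance 3.6056.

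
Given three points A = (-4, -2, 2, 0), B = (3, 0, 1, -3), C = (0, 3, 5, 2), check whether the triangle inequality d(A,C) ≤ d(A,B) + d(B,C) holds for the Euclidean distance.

d(A,B) = √(7² + 2² + 1² + 3²) = √63 ≈ 7.9373, d(B,C) = √(3² + 3² + 4² + 5²) = √59 ≈ 7.6811, d(A,C) = √(4² + 5² + 3² + 2²) = √54 ≈ 7.3485.
d(A,C) ≈ 7.3485 ≤ 7.9373 + 7.6811 = 15.6184. Triangle inequality is satisfied.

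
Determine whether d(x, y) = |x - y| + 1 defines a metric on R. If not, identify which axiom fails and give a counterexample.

No. d fails identity of indiscernibles (specifically d(x,x) = 0): d(7, 7) = |7 - 7| + 1 = 0 + 1 = 1 ≠ 0.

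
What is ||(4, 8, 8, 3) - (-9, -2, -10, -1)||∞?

max(|x_i - y_i|) = max(|4 - (-9)|, |8 - (-2)|, |8 - (-10)|, |3 - (-1)|) = max(13, 10, 18, 4) = 18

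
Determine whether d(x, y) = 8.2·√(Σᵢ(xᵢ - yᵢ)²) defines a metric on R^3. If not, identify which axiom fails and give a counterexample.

Yes. The L2 (Euclidean) norm induces a metric on R^3, and multiplying a metric by a positive constant 8.2 > 0 preserves all four axioms: non-negativity (8.2·||x-y|| ≥ 0), identity (8.2·||x-y|| = 0 ⟺ ||x-y|| = 0 ⟺ x = y), symmetry (||x-y|| = ||y-x||), and the triangle inequality (8.2·||x-z|| ≤ 8.2·||x-y|| + 8.2·||y-z||). So d is a metric.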